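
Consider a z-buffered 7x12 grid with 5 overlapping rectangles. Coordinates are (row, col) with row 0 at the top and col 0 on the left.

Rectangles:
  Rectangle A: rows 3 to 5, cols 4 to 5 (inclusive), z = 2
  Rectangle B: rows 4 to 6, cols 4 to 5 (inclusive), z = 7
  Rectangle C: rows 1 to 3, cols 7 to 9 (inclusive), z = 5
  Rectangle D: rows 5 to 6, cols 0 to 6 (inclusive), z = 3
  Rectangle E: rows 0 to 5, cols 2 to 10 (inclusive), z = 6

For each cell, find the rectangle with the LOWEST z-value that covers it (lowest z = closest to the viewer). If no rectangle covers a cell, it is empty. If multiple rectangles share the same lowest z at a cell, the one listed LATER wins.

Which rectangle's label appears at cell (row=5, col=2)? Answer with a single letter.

Answer: D

Derivation:
Check cell (5,2):
  A: rows 3-5 cols 4-5 -> outside (col miss)
  B: rows 4-6 cols 4-5 -> outside (col miss)
  C: rows 1-3 cols 7-9 -> outside (row miss)
  D: rows 5-6 cols 0-6 z=3 -> covers; best now D (z=3)
  E: rows 0-5 cols 2-10 z=6 -> covers; best now D (z=3)
Winner: D at z=3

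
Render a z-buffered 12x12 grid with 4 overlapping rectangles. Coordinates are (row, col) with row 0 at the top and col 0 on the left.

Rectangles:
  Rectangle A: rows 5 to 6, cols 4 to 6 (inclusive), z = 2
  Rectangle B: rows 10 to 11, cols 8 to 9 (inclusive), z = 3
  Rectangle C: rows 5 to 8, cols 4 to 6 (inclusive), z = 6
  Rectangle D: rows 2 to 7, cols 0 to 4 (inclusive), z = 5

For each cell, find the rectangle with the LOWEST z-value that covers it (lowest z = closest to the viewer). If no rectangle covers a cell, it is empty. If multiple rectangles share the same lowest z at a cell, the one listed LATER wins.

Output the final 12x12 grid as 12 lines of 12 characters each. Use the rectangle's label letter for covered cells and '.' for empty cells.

............
............
DDDDD.......
DDDDD.......
DDDDD.......
DDDDAAA.....
DDDDAAA.....
DDDDDCC.....
....CCC.....
............
........BB..
........BB..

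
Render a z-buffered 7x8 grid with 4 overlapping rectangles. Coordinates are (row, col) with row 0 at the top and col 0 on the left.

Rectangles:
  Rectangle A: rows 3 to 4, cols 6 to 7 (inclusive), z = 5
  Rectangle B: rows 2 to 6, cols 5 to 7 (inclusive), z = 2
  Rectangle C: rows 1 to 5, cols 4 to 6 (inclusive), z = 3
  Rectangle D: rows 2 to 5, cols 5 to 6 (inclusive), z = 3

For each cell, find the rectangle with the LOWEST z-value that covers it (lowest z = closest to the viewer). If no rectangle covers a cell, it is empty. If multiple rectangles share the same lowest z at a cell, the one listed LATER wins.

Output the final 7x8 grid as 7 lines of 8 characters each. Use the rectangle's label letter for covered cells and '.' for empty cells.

........
....CCC.
....CBBB
....CBBB
....CBBB
....CBBB
.....BBB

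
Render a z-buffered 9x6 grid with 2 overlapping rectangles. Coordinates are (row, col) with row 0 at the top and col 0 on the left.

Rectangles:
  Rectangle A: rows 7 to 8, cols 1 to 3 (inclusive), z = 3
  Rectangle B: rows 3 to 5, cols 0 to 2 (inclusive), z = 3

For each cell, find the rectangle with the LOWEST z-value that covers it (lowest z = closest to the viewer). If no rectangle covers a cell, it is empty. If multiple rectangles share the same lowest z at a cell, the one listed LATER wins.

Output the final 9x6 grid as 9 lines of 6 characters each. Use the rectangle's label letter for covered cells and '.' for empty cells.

......
......
......
BBB...
BBB...
BBB...
......
.AAA..
.AAA..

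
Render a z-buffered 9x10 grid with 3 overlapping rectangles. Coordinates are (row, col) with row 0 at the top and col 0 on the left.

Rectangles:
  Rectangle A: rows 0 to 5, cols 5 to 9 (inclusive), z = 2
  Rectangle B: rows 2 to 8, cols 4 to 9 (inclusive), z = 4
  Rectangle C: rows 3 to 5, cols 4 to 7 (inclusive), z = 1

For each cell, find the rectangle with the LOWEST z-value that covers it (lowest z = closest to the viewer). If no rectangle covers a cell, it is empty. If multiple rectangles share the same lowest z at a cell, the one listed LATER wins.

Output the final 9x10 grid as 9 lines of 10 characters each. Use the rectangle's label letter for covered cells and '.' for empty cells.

.....AAAAA
.....AAAAA
....BAAAAA
....CCCCAA
....CCCCAA
....CCCCAA
....BBBBBB
....BBBBBB
....BBBBBB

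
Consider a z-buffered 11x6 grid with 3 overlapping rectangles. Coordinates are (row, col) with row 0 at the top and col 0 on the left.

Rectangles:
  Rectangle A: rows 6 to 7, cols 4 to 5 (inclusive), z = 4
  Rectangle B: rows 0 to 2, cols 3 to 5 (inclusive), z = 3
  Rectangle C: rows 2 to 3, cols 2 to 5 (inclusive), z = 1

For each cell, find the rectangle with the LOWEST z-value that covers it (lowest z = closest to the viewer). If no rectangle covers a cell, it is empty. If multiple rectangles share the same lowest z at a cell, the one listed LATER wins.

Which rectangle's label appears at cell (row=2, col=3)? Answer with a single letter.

Answer: C

Derivation:
Check cell (2,3):
  A: rows 6-7 cols 4-5 -> outside (row miss)
  B: rows 0-2 cols 3-5 z=3 -> covers; best now B (z=3)
  C: rows 2-3 cols 2-5 z=1 -> covers; best now C (z=1)
Winner: C at z=1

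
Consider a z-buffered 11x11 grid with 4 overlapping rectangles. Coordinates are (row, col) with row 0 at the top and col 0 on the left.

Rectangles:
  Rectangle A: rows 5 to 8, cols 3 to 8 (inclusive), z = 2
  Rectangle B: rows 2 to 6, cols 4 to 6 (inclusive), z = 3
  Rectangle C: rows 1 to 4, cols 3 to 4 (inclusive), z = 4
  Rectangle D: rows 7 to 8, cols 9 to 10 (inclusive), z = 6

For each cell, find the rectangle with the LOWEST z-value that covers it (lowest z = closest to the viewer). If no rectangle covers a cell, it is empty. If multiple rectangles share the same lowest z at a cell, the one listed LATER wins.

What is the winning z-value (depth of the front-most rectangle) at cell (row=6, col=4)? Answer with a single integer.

Check cell (6,4):
  A: rows 5-8 cols 3-8 z=2 -> covers; best now A (z=2)
  B: rows 2-6 cols 4-6 z=3 -> covers; best now A (z=2)
  C: rows 1-4 cols 3-4 -> outside (row miss)
  D: rows 7-8 cols 9-10 -> outside (row miss)
Winner: A at z=2

Answer: 2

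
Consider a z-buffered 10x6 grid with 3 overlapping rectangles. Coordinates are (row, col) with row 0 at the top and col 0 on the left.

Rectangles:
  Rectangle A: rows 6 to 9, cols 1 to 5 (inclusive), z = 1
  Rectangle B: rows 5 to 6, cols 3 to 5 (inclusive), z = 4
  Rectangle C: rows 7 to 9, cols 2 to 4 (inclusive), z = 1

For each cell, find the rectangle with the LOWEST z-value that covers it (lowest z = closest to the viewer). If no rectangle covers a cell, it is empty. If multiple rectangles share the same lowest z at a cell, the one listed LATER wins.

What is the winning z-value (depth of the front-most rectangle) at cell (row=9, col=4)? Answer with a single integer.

Check cell (9,4):
  A: rows 6-9 cols 1-5 z=1 -> covers; best now A (z=1)
  B: rows 5-6 cols 3-5 -> outside (row miss)
  C: rows 7-9 cols 2-4 z=1 -> covers; best now C (z=1)
Winner: C at z=1

Answer: 1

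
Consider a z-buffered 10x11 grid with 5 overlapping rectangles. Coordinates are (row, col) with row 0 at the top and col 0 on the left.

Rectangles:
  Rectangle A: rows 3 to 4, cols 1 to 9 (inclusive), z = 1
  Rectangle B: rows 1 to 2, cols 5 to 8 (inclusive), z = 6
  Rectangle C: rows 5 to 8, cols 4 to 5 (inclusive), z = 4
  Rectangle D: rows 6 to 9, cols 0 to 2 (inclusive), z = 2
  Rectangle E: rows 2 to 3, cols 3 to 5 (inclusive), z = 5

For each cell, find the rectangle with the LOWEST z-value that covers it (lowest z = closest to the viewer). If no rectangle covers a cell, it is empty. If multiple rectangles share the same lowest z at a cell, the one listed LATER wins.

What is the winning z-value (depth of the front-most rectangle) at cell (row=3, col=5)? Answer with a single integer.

Answer: 1

Derivation:
Check cell (3,5):
  A: rows 3-4 cols 1-9 z=1 -> covers; best now A (z=1)
  B: rows 1-2 cols 5-8 -> outside (row miss)
  C: rows 5-8 cols 4-5 -> outside (row miss)
  D: rows 6-9 cols 0-2 -> outside (row miss)
  E: rows 2-3 cols 3-5 z=5 -> covers; best now A (z=1)
Winner: A at z=1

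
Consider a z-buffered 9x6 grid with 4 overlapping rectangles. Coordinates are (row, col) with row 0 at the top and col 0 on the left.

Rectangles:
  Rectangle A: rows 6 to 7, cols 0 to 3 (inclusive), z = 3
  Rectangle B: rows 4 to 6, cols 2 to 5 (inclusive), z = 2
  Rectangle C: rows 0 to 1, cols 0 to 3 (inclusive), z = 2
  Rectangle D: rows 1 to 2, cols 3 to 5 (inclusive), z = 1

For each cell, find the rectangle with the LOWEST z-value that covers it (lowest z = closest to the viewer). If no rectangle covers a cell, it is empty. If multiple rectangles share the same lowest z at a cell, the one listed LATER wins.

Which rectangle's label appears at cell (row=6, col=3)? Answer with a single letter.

Answer: B

Derivation:
Check cell (6,3):
  A: rows 6-7 cols 0-3 z=3 -> covers; best now A (z=3)
  B: rows 4-6 cols 2-5 z=2 -> covers; best now B (z=2)
  C: rows 0-1 cols 0-3 -> outside (row miss)
  D: rows 1-2 cols 3-5 -> outside (row miss)
Winner: B at z=2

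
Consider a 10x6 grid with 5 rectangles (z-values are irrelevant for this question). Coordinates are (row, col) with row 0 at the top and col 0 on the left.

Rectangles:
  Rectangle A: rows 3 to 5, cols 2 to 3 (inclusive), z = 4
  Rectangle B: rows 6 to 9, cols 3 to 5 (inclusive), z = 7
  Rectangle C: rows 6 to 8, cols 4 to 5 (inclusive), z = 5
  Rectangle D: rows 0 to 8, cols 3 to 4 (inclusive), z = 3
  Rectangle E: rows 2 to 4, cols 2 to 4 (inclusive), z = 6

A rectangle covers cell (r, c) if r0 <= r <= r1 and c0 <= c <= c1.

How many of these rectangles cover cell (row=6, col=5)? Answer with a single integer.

Answer: 2

Derivation:
Check cell (6,5):
  A: rows 3-5 cols 2-3 -> outside (row miss)
  B: rows 6-9 cols 3-5 -> covers
  C: rows 6-8 cols 4-5 -> covers
  D: rows 0-8 cols 3-4 -> outside (col miss)
  E: rows 2-4 cols 2-4 -> outside (row miss)
Count covering = 2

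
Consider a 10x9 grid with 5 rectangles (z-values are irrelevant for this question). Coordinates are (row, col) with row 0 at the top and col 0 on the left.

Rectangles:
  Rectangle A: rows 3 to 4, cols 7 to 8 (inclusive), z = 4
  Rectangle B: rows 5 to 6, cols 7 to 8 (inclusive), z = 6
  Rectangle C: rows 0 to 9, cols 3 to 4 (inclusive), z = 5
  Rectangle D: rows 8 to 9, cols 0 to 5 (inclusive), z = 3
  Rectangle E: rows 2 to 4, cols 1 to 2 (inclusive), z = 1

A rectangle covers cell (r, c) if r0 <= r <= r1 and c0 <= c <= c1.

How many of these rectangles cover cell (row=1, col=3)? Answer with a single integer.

Answer: 1

Derivation:
Check cell (1,3):
  A: rows 3-4 cols 7-8 -> outside (row miss)
  B: rows 5-6 cols 7-8 -> outside (row miss)
  C: rows 0-9 cols 3-4 -> covers
  D: rows 8-9 cols 0-5 -> outside (row miss)
  E: rows 2-4 cols 1-2 -> outside (row miss)
Count covering = 1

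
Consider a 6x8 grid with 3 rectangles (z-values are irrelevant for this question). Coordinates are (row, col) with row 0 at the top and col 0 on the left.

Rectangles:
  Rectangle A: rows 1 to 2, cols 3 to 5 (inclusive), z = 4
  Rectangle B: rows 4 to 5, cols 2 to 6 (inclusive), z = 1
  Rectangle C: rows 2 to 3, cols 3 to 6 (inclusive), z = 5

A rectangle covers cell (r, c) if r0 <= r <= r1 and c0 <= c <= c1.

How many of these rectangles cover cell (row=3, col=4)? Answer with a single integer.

Check cell (3,4):
  A: rows 1-2 cols 3-5 -> outside (row miss)
  B: rows 4-5 cols 2-6 -> outside (row miss)
  C: rows 2-3 cols 3-6 -> covers
Count covering = 1

Answer: 1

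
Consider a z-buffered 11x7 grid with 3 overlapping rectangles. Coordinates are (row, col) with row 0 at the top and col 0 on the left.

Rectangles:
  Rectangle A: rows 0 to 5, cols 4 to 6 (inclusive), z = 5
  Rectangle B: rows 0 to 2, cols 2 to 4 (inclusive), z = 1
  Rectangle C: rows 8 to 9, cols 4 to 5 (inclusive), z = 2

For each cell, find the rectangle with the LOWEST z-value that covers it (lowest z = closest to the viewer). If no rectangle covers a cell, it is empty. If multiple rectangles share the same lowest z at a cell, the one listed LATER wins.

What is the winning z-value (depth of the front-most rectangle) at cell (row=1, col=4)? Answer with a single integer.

Answer: 1

Derivation:
Check cell (1,4):
  A: rows 0-5 cols 4-6 z=5 -> covers; best now A (z=5)
  B: rows 0-2 cols 2-4 z=1 -> covers; best now B (z=1)
  C: rows 8-9 cols 4-5 -> outside (row miss)
Winner: B at z=1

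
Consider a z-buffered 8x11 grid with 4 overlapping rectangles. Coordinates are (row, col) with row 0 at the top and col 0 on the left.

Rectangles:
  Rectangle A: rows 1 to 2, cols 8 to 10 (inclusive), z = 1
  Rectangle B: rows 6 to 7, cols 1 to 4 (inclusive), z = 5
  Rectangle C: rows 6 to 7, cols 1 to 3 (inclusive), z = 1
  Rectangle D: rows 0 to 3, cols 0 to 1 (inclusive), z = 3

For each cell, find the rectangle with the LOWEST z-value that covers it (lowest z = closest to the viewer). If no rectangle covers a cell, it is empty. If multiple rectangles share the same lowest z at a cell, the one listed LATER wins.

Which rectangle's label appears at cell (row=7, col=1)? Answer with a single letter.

Check cell (7,1):
  A: rows 1-2 cols 8-10 -> outside (row miss)
  B: rows 6-7 cols 1-4 z=5 -> covers; best now B (z=5)
  C: rows 6-7 cols 1-3 z=1 -> covers; best now C (z=1)
  D: rows 0-3 cols 0-1 -> outside (row miss)
Winner: C at z=1

Answer: C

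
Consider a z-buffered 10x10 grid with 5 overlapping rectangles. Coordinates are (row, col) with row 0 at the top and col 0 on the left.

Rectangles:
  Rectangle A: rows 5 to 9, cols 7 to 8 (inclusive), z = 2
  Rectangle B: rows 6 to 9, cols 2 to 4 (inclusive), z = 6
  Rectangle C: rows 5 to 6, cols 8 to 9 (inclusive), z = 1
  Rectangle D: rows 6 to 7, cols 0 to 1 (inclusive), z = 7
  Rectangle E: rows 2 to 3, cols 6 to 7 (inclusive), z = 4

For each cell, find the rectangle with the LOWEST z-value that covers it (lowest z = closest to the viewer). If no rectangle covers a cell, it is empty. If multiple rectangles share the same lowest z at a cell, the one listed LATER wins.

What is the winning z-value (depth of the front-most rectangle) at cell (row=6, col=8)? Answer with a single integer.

Answer: 1

Derivation:
Check cell (6,8):
  A: rows 5-9 cols 7-8 z=2 -> covers; best now A (z=2)
  B: rows 6-9 cols 2-4 -> outside (col miss)
  C: rows 5-6 cols 8-9 z=1 -> covers; best now C (z=1)
  D: rows 6-7 cols 0-1 -> outside (col miss)
  E: rows 2-3 cols 6-7 -> outside (row miss)
Winner: C at z=1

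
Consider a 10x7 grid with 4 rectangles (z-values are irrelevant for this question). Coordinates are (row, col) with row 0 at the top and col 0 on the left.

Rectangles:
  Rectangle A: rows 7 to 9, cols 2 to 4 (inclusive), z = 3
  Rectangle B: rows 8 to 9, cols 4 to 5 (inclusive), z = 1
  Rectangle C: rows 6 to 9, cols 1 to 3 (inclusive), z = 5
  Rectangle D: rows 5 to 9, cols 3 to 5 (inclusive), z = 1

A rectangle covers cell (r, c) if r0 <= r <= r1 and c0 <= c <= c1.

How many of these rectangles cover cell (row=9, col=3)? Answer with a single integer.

Check cell (9,3):
  A: rows 7-9 cols 2-4 -> covers
  B: rows 8-9 cols 4-5 -> outside (col miss)
  C: rows 6-9 cols 1-3 -> covers
  D: rows 5-9 cols 3-5 -> covers
Count covering = 3

Answer: 3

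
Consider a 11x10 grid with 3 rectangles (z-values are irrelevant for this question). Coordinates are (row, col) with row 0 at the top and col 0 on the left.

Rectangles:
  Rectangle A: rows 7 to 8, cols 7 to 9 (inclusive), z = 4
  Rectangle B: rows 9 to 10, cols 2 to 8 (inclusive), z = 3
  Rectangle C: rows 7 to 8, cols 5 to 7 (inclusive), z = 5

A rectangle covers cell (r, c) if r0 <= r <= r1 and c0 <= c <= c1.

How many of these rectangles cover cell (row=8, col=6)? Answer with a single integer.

Answer: 1

Derivation:
Check cell (8,6):
  A: rows 7-8 cols 7-9 -> outside (col miss)
  B: rows 9-10 cols 2-8 -> outside (row miss)
  C: rows 7-8 cols 5-7 -> covers
Count covering = 1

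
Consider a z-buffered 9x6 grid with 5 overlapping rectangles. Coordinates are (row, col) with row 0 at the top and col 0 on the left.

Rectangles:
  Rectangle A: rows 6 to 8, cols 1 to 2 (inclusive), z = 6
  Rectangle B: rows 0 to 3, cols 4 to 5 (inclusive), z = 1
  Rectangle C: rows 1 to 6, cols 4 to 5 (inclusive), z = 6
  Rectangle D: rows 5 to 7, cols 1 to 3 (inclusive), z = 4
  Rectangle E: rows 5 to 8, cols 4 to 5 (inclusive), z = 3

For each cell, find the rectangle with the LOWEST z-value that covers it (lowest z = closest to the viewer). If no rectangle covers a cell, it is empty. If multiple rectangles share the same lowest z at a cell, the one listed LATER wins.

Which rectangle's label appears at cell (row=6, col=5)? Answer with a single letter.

Answer: E

Derivation:
Check cell (6,5):
  A: rows 6-8 cols 1-2 -> outside (col miss)
  B: rows 0-3 cols 4-5 -> outside (row miss)
  C: rows 1-6 cols 4-5 z=6 -> covers; best now C (z=6)
  D: rows 5-7 cols 1-3 -> outside (col miss)
  E: rows 5-8 cols 4-5 z=3 -> covers; best now E (z=3)
Winner: E at z=3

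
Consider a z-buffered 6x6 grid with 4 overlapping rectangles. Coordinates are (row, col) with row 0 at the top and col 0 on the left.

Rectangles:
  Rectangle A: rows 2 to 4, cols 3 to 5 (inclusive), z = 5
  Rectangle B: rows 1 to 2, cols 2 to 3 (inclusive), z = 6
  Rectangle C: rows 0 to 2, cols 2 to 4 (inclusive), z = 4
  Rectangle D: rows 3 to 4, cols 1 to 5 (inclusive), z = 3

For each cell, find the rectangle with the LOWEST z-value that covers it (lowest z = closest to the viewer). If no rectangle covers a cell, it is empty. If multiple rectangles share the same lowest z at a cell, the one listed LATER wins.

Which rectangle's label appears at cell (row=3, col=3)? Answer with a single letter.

Answer: D

Derivation:
Check cell (3,3):
  A: rows 2-4 cols 3-5 z=5 -> covers; best now A (z=5)
  B: rows 1-2 cols 2-3 -> outside (row miss)
  C: rows 0-2 cols 2-4 -> outside (row miss)
  D: rows 3-4 cols 1-5 z=3 -> covers; best now D (z=3)
Winner: D at z=3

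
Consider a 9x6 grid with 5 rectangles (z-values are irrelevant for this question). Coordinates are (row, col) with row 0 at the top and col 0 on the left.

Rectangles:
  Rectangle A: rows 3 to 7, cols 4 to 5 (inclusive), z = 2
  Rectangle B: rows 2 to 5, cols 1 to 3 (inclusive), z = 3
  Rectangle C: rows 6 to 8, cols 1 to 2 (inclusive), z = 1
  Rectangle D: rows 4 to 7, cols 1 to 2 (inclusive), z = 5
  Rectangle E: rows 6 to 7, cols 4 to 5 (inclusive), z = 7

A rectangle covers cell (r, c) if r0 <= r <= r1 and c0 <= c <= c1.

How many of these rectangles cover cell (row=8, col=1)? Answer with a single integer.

Check cell (8,1):
  A: rows 3-7 cols 4-5 -> outside (row miss)
  B: rows 2-5 cols 1-3 -> outside (row miss)
  C: rows 6-8 cols 1-2 -> covers
  D: rows 4-7 cols 1-2 -> outside (row miss)
  E: rows 6-7 cols 4-5 -> outside (row miss)
Count covering = 1

Answer: 1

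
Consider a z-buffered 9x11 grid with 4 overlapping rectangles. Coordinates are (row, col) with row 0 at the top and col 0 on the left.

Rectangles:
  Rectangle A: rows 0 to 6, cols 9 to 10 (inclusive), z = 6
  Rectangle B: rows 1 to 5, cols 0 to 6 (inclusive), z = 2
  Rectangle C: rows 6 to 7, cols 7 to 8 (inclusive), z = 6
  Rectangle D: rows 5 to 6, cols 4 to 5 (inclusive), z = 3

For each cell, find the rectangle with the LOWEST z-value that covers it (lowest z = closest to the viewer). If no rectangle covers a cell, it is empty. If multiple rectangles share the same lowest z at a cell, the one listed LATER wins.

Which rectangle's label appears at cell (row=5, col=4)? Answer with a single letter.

Check cell (5,4):
  A: rows 0-6 cols 9-10 -> outside (col miss)
  B: rows 1-5 cols 0-6 z=2 -> covers; best now B (z=2)
  C: rows 6-7 cols 7-8 -> outside (row miss)
  D: rows 5-6 cols 4-5 z=3 -> covers; best now B (z=2)
Winner: B at z=2

Answer: B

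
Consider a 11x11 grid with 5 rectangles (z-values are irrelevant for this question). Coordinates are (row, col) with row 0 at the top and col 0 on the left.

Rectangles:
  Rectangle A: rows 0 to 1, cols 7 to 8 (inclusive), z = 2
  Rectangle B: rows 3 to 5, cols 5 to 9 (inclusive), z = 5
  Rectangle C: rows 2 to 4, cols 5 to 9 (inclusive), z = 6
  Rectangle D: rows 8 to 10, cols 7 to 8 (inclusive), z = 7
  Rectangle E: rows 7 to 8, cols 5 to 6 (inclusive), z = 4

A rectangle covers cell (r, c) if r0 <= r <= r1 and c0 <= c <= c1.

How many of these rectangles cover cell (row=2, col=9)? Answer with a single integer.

Check cell (2,9):
  A: rows 0-1 cols 7-8 -> outside (row miss)
  B: rows 3-5 cols 5-9 -> outside (row miss)
  C: rows 2-4 cols 5-9 -> covers
  D: rows 8-10 cols 7-8 -> outside (row miss)
  E: rows 7-8 cols 5-6 -> outside (row miss)
Count covering = 1

Answer: 1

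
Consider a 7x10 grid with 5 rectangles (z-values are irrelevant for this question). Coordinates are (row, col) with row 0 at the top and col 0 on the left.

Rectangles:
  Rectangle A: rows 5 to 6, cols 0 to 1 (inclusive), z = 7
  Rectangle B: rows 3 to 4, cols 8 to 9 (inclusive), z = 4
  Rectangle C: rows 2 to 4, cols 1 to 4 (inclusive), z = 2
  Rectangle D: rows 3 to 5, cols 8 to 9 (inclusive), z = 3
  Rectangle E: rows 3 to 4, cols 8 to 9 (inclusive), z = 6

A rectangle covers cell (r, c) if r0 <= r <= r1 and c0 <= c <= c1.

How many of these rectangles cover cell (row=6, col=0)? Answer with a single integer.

Answer: 1

Derivation:
Check cell (6,0):
  A: rows 5-6 cols 0-1 -> covers
  B: rows 3-4 cols 8-9 -> outside (row miss)
  C: rows 2-4 cols 1-4 -> outside (row miss)
  D: rows 3-5 cols 8-9 -> outside (row miss)
  E: rows 3-4 cols 8-9 -> outside (row miss)
Count covering = 1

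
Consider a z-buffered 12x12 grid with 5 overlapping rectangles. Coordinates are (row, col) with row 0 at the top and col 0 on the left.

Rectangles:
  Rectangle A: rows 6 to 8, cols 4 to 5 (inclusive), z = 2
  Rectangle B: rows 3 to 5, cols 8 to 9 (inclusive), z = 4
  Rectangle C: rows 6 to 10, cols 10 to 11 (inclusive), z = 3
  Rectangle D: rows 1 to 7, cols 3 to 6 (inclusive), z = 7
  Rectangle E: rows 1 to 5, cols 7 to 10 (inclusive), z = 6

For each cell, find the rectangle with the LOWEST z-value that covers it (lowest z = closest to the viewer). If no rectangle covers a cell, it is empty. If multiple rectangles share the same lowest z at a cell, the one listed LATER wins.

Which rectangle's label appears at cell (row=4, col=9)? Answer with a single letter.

Check cell (4,9):
  A: rows 6-8 cols 4-5 -> outside (row miss)
  B: rows 3-5 cols 8-9 z=4 -> covers; best now B (z=4)
  C: rows 6-10 cols 10-11 -> outside (row miss)
  D: rows 1-7 cols 3-6 -> outside (col miss)
  E: rows 1-5 cols 7-10 z=6 -> covers; best now B (z=4)
Winner: B at z=4

Answer: B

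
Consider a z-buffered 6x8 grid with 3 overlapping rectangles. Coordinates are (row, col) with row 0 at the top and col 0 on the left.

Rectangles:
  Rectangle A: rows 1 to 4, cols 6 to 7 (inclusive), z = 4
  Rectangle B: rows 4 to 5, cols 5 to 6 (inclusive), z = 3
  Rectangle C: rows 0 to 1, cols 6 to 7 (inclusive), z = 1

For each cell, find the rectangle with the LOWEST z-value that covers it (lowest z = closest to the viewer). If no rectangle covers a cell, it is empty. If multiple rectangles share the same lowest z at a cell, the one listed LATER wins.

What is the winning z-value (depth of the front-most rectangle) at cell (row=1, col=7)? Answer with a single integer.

Answer: 1

Derivation:
Check cell (1,7):
  A: rows 1-4 cols 6-7 z=4 -> covers; best now A (z=4)
  B: rows 4-5 cols 5-6 -> outside (row miss)
  C: rows 0-1 cols 6-7 z=1 -> covers; best now C (z=1)
Winner: C at z=1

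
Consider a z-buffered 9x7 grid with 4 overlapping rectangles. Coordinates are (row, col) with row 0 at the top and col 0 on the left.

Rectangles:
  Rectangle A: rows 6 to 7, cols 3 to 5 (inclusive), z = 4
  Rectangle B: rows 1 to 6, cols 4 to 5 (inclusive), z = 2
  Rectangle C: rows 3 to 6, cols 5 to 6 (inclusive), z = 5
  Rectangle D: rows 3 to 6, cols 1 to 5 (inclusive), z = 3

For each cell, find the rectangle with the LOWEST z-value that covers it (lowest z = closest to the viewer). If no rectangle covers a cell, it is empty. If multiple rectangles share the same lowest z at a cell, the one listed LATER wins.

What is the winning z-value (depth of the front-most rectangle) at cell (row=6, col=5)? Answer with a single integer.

Check cell (6,5):
  A: rows 6-7 cols 3-5 z=4 -> covers; best now A (z=4)
  B: rows 1-6 cols 4-5 z=2 -> covers; best now B (z=2)
  C: rows 3-6 cols 5-6 z=5 -> covers; best now B (z=2)
  D: rows 3-6 cols 1-5 z=3 -> covers; best now B (z=2)
Winner: B at z=2

Answer: 2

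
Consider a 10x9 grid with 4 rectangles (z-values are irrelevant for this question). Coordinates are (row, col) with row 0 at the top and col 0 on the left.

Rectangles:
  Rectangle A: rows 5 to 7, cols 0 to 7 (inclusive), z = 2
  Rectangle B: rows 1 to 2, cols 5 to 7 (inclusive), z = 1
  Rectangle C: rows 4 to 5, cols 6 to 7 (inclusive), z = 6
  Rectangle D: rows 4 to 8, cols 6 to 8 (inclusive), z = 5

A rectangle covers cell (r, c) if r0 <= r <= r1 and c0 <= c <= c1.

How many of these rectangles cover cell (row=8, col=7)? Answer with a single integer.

Check cell (8,7):
  A: rows 5-7 cols 0-7 -> outside (row miss)
  B: rows 1-2 cols 5-7 -> outside (row miss)
  C: rows 4-5 cols 6-7 -> outside (row miss)
  D: rows 4-8 cols 6-8 -> covers
Count covering = 1

Answer: 1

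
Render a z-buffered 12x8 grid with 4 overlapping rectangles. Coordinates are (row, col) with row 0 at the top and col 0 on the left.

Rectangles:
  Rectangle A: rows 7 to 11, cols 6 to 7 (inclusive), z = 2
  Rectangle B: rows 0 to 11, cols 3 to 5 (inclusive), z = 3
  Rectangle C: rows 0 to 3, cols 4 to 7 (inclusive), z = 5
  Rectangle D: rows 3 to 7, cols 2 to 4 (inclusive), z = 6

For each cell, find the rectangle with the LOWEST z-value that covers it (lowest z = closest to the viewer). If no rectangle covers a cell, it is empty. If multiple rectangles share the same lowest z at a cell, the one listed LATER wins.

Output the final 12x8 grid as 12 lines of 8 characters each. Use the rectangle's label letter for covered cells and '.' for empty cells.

...BBBCC
...BBBCC
...BBBCC
..DBBBCC
..DBBB..
..DBBB..
..DBBB..
..DBBBAA
...BBBAA
...BBBAA
...BBBAA
...BBBAA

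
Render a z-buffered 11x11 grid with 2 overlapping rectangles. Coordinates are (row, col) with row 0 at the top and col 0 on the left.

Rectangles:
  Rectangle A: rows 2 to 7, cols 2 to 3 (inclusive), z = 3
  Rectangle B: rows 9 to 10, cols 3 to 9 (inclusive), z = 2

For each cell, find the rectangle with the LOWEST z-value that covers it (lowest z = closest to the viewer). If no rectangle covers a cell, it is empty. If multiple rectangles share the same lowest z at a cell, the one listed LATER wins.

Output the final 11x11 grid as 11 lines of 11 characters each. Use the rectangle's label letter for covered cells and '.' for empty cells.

...........
...........
..AA.......
..AA.......
..AA.......
..AA.......
..AA.......
..AA.......
...........
...BBBBBBB.
...BBBBBBB.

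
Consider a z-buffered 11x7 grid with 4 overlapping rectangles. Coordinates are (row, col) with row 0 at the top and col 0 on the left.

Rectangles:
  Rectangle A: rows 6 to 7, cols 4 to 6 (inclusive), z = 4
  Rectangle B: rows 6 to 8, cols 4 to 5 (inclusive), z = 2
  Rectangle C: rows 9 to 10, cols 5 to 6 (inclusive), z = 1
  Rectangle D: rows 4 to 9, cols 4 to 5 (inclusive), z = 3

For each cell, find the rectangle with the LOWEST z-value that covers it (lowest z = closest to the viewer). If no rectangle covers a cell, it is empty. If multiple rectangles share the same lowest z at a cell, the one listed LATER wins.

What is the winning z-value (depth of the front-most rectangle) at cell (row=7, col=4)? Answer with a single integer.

Answer: 2

Derivation:
Check cell (7,4):
  A: rows 6-7 cols 4-6 z=4 -> covers; best now A (z=4)
  B: rows 6-8 cols 4-5 z=2 -> covers; best now B (z=2)
  C: rows 9-10 cols 5-6 -> outside (row miss)
  D: rows 4-9 cols 4-5 z=3 -> covers; best now B (z=2)
Winner: B at z=2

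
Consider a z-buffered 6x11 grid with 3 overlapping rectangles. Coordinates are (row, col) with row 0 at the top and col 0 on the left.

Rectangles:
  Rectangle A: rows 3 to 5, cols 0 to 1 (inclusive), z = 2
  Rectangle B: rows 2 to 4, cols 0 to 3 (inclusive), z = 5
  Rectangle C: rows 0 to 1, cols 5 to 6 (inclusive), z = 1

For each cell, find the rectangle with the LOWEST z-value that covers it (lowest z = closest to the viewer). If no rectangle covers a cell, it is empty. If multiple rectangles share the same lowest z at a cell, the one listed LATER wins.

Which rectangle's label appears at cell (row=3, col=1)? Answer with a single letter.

Check cell (3,1):
  A: rows 3-5 cols 0-1 z=2 -> covers; best now A (z=2)
  B: rows 2-4 cols 0-3 z=5 -> covers; best now A (z=2)
  C: rows 0-1 cols 5-6 -> outside (row miss)
Winner: A at z=2

Answer: A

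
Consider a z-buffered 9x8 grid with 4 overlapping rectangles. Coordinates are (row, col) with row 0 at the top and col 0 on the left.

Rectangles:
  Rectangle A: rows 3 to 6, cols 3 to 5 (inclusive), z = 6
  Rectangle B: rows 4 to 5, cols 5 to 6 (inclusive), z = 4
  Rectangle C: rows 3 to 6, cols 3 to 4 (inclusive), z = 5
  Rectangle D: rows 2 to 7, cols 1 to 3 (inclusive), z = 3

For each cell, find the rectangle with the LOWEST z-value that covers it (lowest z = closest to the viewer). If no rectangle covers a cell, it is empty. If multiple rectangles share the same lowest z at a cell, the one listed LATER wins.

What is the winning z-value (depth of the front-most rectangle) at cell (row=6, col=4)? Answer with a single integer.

Answer: 5

Derivation:
Check cell (6,4):
  A: rows 3-6 cols 3-5 z=6 -> covers; best now A (z=6)
  B: rows 4-5 cols 5-6 -> outside (row miss)
  C: rows 3-6 cols 3-4 z=5 -> covers; best now C (z=5)
  D: rows 2-7 cols 1-3 -> outside (col miss)
Winner: C at z=5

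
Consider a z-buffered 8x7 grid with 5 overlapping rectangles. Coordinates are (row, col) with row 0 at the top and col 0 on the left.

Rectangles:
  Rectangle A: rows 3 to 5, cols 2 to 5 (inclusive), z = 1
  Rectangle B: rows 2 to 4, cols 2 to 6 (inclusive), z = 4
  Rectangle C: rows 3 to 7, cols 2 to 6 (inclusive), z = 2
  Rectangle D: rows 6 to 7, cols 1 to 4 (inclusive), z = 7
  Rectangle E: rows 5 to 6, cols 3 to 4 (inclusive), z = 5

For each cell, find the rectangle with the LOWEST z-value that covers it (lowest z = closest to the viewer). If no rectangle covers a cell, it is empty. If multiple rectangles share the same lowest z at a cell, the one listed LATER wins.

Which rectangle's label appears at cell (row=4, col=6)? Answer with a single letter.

Answer: C

Derivation:
Check cell (4,6):
  A: rows 3-5 cols 2-5 -> outside (col miss)
  B: rows 2-4 cols 2-6 z=4 -> covers; best now B (z=4)
  C: rows 3-7 cols 2-6 z=2 -> covers; best now C (z=2)
  D: rows 6-7 cols 1-4 -> outside (row miss)
  E: rows 5-6 cols 3-4 -> outside (row miss)
Winner: C at z=2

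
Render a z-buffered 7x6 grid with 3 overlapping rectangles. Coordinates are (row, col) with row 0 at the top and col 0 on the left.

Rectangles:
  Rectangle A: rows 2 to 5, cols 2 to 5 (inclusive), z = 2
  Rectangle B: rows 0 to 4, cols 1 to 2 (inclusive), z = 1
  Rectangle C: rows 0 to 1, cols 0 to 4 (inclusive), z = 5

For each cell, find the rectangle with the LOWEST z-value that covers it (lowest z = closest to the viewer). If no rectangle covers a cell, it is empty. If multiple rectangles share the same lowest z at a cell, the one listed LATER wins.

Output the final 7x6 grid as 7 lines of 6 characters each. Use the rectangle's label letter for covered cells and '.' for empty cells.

CBBCC.
CBBCC.
.BBAAA
.BBAAA
.BBAAA
..AAAA
......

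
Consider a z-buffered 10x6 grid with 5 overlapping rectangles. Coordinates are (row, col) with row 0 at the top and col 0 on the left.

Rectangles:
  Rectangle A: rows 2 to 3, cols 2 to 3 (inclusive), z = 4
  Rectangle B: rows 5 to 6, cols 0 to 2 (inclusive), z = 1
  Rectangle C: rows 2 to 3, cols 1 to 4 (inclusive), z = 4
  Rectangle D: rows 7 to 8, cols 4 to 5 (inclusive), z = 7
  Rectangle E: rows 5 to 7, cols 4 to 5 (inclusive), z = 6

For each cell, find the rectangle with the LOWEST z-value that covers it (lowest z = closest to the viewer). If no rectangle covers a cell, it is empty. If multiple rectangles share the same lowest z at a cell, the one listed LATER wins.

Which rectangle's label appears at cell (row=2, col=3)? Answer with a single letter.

Answer: C

Derivation:
Check cell (2,3):
  A: rows 2-3 cols 2-3 z=4 -> covers; best now A (z=4)
  B: rows 5-6 cols 0-2 -> outside (row miss)
  C: rows 2-3 cols 1-4 z=4 -> covers; best now C (z=4)
  D: rows 7-8 cols 4-5 -> outside (row miss)
  E: rows 5-7 cols 4-5 -> outside (row miss)
Winner: C at z=4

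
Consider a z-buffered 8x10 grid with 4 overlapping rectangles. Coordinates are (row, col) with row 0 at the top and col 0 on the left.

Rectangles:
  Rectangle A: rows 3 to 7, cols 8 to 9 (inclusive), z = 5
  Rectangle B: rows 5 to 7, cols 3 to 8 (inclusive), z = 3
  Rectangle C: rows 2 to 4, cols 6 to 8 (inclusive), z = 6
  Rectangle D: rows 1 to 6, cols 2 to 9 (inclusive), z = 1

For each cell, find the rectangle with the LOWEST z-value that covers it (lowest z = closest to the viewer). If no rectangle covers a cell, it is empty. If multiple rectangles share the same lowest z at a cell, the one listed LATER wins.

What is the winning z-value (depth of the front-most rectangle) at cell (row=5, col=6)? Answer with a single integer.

Answer: 1

Derivation:
Check cell (5,6):
  A: rows 3-7 cols 8-9 -> outside (col miss)
  B: rows 5-7 cols 3-8 z=3 -> covers; best now B (z=3)
  C: rows 2-4 cols 6-8 -> outside (row miss)
  D: rows 1-6 cols 2-9 z=1 -> covers; best now D (z=1)
Winner: D at z=1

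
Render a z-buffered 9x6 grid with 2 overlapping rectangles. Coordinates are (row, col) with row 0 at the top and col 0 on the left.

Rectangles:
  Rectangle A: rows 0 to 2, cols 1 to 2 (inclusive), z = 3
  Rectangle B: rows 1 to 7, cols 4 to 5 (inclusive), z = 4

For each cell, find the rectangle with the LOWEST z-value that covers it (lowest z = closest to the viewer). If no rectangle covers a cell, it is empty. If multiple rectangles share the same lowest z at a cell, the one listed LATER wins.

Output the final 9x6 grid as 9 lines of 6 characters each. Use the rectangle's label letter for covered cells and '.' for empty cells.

.AA...
.AA.BB
.AA.BB
....BB
....BB
....BB
....BB
....BB
......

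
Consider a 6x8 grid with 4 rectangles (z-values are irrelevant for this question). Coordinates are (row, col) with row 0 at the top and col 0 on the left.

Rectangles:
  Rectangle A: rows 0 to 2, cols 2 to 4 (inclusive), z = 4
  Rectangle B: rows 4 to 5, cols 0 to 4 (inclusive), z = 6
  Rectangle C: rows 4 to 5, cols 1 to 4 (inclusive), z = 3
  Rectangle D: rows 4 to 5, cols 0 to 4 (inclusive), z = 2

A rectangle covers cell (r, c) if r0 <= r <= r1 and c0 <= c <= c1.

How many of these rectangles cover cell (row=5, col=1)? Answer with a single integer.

Answer: 3

Derivation:
Check cell (5,1):
  A: rows 0-2 cols 2-4 -> outside (row miss)
  B: rows 4-5 cols 0-4 -> covers
  C: rows 4-5 cols 1-4 -> covers
  D: rows 4-5 cols 0-4 -> covers
Count covering = 3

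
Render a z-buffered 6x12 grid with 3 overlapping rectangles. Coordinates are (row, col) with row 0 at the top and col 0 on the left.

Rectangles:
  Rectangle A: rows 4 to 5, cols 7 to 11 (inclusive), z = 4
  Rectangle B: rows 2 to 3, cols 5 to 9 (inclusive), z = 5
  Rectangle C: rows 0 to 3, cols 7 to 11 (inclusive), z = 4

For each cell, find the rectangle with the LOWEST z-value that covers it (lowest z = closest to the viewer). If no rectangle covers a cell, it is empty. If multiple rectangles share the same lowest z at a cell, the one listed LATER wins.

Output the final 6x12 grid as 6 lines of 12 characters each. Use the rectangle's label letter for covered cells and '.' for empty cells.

.......CCCCC
.......CCCCC
.....BBCCCCC
.....BBCCCCC
.......AAAAA
.......AAAAA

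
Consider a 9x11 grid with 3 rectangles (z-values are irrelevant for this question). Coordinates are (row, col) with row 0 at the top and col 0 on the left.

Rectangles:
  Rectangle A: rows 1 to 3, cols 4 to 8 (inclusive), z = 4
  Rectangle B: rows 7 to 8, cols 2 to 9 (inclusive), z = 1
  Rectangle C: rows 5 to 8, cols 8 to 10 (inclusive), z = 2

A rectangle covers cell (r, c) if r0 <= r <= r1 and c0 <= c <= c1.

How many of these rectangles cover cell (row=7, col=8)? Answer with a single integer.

Check cell (7,8):
  A: rows 1-3 cols 4-8 -> outside (row miss)
  B: rows 7-8 cols 2-9 -> covers
  C: rows 5-8 cols 8-10 -> covers
Count covering = 2

Answer: 2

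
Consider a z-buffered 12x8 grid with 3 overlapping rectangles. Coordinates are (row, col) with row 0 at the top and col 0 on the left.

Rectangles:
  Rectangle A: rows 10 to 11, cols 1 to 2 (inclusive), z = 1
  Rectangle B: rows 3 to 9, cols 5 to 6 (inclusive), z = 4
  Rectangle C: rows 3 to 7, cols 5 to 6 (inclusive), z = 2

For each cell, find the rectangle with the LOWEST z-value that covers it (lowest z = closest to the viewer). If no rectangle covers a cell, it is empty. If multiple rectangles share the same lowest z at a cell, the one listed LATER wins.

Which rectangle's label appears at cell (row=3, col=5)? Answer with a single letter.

Answer: C

Derivation:
Check cell (3,5):
  A: rows 10-11 cols 1-2 -> outside (row miss)
  B: rows 3-9 cols 5-6 z=4 -> covers; best now B (z=4)
  C: rows 3-7 cols 5-6 z=2 -> covers; best now C (z=2)
Winner: C at z=2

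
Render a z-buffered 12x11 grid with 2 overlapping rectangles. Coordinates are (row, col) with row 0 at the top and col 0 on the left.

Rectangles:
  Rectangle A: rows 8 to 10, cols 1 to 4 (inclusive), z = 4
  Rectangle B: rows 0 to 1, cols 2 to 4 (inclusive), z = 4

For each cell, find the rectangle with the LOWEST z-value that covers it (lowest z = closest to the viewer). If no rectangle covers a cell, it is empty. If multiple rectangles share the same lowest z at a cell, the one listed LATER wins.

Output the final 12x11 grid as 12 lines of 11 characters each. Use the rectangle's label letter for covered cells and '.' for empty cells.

..BBB......
..BBB......
...........
...........
...........
...........
...........
...........
.AAAA......
.AAAA......
.AAAA......
...........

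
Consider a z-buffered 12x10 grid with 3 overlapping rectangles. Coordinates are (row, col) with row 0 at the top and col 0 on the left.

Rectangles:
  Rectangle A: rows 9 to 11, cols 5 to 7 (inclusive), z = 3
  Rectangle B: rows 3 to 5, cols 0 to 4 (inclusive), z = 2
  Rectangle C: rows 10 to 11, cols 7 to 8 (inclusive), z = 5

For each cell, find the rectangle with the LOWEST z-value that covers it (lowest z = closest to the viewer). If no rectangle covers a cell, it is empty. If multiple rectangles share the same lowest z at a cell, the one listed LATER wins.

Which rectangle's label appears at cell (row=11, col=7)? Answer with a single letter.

Answer: A

Derivation:
Check cell (11,7):
  A: rows 9-11 cols 5-7 z=3 -> covers; best now A (z=3)
  B: rows 3-5 cols 0-4 -> outside (row miss)
  C: rows 10-11 cols 7-8 z=5 -> covers; best now A (z=3)
Winner: A at z=3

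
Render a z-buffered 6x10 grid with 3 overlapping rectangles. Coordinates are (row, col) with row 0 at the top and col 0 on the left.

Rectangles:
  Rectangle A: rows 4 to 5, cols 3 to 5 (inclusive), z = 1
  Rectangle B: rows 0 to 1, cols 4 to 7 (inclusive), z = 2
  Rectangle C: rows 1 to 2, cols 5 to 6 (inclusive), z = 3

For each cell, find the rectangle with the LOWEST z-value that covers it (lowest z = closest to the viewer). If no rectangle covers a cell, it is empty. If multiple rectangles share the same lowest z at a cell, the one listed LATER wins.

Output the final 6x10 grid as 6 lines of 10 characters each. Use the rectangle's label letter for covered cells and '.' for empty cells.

....BBBB..
....BBBB..
.....CC...
..........
...AAA....
...AAA....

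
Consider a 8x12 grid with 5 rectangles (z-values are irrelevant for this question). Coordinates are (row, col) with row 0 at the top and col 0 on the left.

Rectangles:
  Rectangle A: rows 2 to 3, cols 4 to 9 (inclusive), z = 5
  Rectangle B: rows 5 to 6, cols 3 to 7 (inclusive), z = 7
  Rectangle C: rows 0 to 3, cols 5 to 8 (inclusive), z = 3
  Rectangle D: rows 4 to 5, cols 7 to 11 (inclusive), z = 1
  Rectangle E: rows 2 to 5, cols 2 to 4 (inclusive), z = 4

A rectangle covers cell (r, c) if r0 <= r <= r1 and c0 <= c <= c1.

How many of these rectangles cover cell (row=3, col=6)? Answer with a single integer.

Answer: 2

Derivation:
Check cell (3,6):
  A: rows 2-3 cols 4-9 -> covers
  B: rows 5-6 cols 3-7 -> outside (row miss)
  C: rows 0-3 cols 5-8 -> covers
  D: rows 4-5 cols 7-11 -> outside (row miss)
  E: rows 2-5 cols 2-4 -> outside (col miss)
Count covering = 2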